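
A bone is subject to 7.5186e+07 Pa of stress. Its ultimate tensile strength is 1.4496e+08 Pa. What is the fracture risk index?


FRI = applied / ultimate
FRI = 7.5186e+07 / 1.4496e+08
FRI = 0.5187


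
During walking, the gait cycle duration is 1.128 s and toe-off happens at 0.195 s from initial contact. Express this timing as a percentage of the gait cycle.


pct = (event_time / cycle_time) * 100
pct = (0.195 / 1.128) * 100
ratio = 0.1729
pct = 17.2872


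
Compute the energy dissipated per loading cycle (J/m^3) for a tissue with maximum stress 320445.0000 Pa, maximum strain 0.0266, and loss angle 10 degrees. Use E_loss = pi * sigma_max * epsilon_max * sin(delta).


E_loss = pi * sigma_max * epsilon_max * sin(delta)
delta = 10 deg = 0.1745 rad
sin(delta) = 0.1736
E_loss = pi * 320445.0000 * 0.0266 * 0.1736
E_loss = 4650.0245


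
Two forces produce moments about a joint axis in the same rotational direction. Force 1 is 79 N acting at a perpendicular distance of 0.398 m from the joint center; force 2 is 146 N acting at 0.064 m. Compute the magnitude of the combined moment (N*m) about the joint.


M = F1 * d1 + F2 * d2
M = 79 * 0.398 + 146 * 0.064
M = 31.4420 + 9.3440
M = 40.7860


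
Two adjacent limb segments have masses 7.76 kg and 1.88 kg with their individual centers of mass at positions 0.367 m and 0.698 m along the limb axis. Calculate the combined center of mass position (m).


COM = (m1*x1 + m2*x2) / (m1 + m2)
COM = (7.76*0.367 + 1.88*0.698) / (7.76 + 1.88)
Numerator = 4.1602
Denominator = 9.6400
COM = 0.4316


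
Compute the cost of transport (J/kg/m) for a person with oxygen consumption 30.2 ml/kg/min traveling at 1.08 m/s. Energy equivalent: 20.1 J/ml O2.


Power per kg = VO2 * 20.1 / 60
Power per kg = 30.2 * 20.1 / 60 = 10.1170 W/kg
Cost = power_per_kg / speed
Cost = 10.1170 / 1.08
Cost = 9.3676


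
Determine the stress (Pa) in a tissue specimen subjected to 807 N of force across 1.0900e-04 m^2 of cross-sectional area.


stress = F / A
stress = 807 / 1.0900e-04
stress = 7.4037e+06


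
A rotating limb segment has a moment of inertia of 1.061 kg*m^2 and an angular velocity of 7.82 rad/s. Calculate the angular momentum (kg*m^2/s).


L = I * omega
L = 1.061 * 7.82
L = 8.2970


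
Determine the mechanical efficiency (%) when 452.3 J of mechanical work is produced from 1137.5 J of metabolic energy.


eta = (W_mech / E_meta) * 100
eta = (452.3 / 1137.5) * 100
ratio = 0.3976
eta = 39.7626


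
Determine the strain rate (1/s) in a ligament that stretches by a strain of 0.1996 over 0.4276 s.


strain_rate = delta_strain / delta_t
strain_rate = 0.1996 / 0.4276
strain_rate = 0.4668


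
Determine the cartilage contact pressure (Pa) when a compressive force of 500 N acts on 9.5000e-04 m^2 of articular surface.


P = F / A
P = 500 / 9.5000e-04
P = 526315.7895


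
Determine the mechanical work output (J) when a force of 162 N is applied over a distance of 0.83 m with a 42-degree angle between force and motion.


W = F * d * cos(theta)
theta = 42 deg = 0.7330 rad
cos(theta) = 0.7431
W = 162 * 0.83 * 0.7431
W = 99.9233


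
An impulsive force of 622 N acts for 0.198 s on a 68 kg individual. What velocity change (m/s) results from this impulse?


J = F * dt = 622 * 0.198 = 123.1560 N*s
delta_v = J / m
delta_v = 123.1560 / 68
delta_v = 1.8111


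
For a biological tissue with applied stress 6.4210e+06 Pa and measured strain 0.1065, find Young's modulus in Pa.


E = stress / strain
E = 6.4210e+06 / 0.1065
E = 6.0291e+07


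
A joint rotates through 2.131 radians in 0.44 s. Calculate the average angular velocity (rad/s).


omega = delta_theta / delta_t
omega = 2.131 / 0.44
omega = 4.8432


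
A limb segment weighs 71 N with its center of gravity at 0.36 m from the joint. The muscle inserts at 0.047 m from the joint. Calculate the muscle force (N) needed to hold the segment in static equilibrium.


F_muscle = W * d_load / d_muscle
F_muscle = 71 * 0.36 / 0.047
Numerator = 25.5600
F_muscle = 543.8298


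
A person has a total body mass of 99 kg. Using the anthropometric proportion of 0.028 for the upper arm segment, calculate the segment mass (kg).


m_segment = body_mass * fraction
m_segment = 99 * 0.028
m_segment = 2.7720


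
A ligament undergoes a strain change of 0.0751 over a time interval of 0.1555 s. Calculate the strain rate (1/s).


strain_rate = delta_strain / delta_t
strain_rate = 0.0751 / 0.1555
strain_rate = 0.4830


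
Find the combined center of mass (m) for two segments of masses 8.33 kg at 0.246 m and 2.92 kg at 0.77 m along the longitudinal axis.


COM = (m1*x1 + m2*x2) / (m1 + m2)
COM = (8.33*0.246 + 2.92*0.77) / (8.33 + 2.92)
Numerator = 4.2976
Denominator = 11.2500
COM = 0.3820


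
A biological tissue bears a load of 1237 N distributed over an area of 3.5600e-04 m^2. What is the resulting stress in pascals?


stress = F / A
stress = 1237 / 3.5600e-04
stress = 3.4747e+06


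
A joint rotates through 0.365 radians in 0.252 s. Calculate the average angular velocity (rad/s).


omega = delta_theta / delta_t
omega = 0.365 / 0.252
omega = 1.4484


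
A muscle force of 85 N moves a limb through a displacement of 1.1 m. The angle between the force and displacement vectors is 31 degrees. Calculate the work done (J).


W = F * d * cos(theta)
theta = 31 deg = 0.5411 rad
cos(theta) = 0.8572
W = 85 * 1.1 * 0.8572
W = 80.1451


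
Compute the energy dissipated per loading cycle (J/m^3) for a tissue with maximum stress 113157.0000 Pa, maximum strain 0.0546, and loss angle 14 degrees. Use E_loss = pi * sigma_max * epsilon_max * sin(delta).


E_loss = pi * sigma_max * epsilon_max * sin(delta)
delta = 14 deg = 0.2443 rad
sin(delta) = 0.2419
E_loss = pi * 113157.0000 * 0.0546 * 0.2419
E_loss = 4695.6867


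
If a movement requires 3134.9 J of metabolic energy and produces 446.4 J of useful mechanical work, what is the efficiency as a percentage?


eta = (W_mech / E_meta) * 100
eta = (446.4 / 3134.9) * 100
ratio = 0.1424
eta = 14.2397


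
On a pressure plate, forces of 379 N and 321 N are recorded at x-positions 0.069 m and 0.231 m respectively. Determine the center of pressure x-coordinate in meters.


COP_x = (F1*x1 + F2*x2) / (F1 + F2)
COP_x = (379*0.069 + 321*0.231) / (379 + 321)
Numerator = 100.3020
Denominator = 700
COP_x = 0.1433


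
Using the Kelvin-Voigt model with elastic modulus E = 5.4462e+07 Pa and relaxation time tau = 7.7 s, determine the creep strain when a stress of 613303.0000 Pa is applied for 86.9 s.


epsilon(t) = (sigma/E) * (1 - exp(-t/tau))
sigma/E = 613303.0000 / 5.4462e+07 = 0.0113
exp(-t/tau) = exp(-86.9 / 7.7) = 1.2551e-05
epsilon = 0.0113 * (1 - 1.2551e-05)
epsilon = 0.0113


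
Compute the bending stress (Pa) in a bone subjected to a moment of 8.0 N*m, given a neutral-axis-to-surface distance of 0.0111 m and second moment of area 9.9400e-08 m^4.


sigma = M * c / I
sigma = 8.0 * 0.0111 / 9.9400e-08
M * c = 0.0888
sigma = 893360.1610


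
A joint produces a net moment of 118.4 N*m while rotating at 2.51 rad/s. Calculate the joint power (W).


P = M * omega
P = 118.4 * 2.51
P = 297.1840


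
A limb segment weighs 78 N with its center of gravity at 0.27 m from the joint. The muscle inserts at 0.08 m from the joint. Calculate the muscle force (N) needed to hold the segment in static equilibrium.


F_muscle = W * d_load / d_muscle
F_muscle = 78 * 0.27 / 0.08
Numerator = 21.0600
F_muscle = 263.2500


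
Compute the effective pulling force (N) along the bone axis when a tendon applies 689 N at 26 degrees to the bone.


F_eff = F_tendon * cos(theta)
theta = 26 deg = 0.4538 rad
cos(theta) = 0.8988
F_eff = 689 * 0.8988
F_eff = 619.2691


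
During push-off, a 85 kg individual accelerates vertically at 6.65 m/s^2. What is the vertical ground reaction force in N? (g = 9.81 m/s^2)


GRF = m * (g + a)
GRF = 85 * (9.81 + 6.65)
GRF = 85 * 16.4600
GRF = 1399.1000


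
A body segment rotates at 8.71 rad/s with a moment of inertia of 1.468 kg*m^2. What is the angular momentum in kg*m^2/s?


L = I * omega
L = 1.468 * 8.71
L = 12.7863


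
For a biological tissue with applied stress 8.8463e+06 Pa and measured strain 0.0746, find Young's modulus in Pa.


E = stress / strain
E = 8.8463e+06 / 0.0746
E = 1.1858e+08


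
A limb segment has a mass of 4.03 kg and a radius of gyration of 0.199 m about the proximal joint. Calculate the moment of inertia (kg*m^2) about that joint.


I = m * k^2
I = 4.03 * 0.199^2
k^2 = 0.0396
I = 0.1596


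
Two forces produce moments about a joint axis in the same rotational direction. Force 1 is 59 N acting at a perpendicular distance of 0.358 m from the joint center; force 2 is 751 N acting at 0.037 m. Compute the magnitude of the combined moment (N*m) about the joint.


M = F1 * d1 + F2 * d2
M = 59 * 0.358 + 751 * 0.037
M = 21.1220 + 27.7870
M = 48.9090


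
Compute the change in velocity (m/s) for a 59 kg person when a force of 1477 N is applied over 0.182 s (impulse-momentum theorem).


J = F * dt = 1477 * 0.182 = 268.8140 N*s
delta_v = J / m
delta_v = 268.8140 / 59
delta_v = 4.5562


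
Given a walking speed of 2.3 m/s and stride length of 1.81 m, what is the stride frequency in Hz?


f = v / stride_length
f = 2.3 / 1.81
f = 1.2707


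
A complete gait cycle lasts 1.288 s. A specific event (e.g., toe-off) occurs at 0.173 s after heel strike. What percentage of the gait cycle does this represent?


pct = (event_time / cycle_time) * 100
pct = (0.173 / 1.288) * 100
ratio = 0.1343
pct = 13.4317


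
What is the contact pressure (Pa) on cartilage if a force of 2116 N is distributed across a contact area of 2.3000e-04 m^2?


P = F / A
P = 2116 / 2.3000e-04
P = 9.2000e+06


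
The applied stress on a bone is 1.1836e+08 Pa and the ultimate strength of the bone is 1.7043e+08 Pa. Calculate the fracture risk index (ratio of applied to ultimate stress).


FRI = applied / ultimate
FRI = 1.1836e+08 / 1.7043e+08
FRI = 0.6945


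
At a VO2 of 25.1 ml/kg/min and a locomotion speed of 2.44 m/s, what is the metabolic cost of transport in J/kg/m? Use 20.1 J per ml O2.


Power per kg = VO2 * 20.1 / 60
Power per kg = 25.1 * 20.1 / 60 = 8.4085 W/kg
Cost = power_per_kg / speed
Cost = 8.4085 / 2.44
Cost = 3.4461


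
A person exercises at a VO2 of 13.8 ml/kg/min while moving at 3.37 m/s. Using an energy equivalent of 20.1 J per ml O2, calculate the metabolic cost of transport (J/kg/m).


Power per kg = VO2 * 20.1 / 60
Power per kg = 13.8 * 20.1 / 60 = 4.6230 W/kg
Cost = power_per_kg / speed
Cost = 4.6230 / 3.37
Cost = 1.3718


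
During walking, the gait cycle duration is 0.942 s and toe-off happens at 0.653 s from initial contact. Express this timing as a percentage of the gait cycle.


pct = (event_time / cycle_time) * 100
pct = (0.653 / 0.942) * 100
ratio = 0.6932
pct = 69.3206


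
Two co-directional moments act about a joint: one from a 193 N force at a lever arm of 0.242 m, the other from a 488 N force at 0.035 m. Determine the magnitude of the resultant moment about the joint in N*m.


M = F1 * d1 + F2 * d2
M = 193 * 0.242 + 488 * 0.035
M = 46.7060 + 17.0800
M = 63.7860


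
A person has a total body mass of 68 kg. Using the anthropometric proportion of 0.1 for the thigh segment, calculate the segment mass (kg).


m_segment = body_mass * fraction
m_segment = 68 * 0.1
m_segment = 6.8000


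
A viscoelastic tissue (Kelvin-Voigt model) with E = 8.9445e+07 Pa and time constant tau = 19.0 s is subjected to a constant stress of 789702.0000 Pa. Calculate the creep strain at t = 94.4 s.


epsilon(t) = (sigma/E) * (1 - exp(-t/tau))
sigma/E = 789702.0000 / 8.9445e+07 = 0.0088
exp(-t/tau) = exp(-94.4 / 19.0) = 0.0070
epsilon = 0.0088 * (1 - 0.0070)
epsilon = 0.0088


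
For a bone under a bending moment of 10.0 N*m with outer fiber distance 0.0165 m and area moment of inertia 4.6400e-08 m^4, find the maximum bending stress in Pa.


sigma = M * c / I
sigma = 10.0 * 0.0165 / 4.6400e-08
M * c = 0.1650
sigma = 3.5560e+06


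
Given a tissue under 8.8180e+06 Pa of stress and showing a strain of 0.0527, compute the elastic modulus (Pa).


E = stress / strain
E = 8.8180e+06 / 0.0527
E = 1.6732e+08


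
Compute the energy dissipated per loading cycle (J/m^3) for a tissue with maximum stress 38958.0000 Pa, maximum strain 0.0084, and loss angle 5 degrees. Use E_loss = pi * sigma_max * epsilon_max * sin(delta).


E_loss = pi * sigma_max * epsilon_max * sin(delta)
delta = 5 deg = 0.0873 rad
sin(delta) = 0.0872
E_loss = pi * 38958.0000 * 0.0084 * 0.0872
E_loss = 89.6028


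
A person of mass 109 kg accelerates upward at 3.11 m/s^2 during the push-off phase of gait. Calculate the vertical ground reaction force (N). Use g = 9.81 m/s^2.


GRF = m * (g + a)
GRF = 109 * (9.81 + 3.11)
GRF = 109 * 12.9200
GRF = 1408.2800


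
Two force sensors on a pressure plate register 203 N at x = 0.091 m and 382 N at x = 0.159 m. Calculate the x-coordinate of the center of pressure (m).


COP_x = (F1*x1 + F2*x2) / (F1 + F2)
COP_x = (203*0.091 + 382*0.159) / (203 + 382)
Numerator = 79.2110
Denominator = 585
COP_x = 0.1354


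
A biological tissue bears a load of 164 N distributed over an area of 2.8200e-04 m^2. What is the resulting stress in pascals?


stress = F / A
stress = 164 / 2.8200e-04
stress = 581560.2837


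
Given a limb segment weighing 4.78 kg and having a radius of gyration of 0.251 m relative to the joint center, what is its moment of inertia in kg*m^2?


I = m * k^2
I = 4.78 * 0.251^2
k^2 = 0.0630
I = 0.3011


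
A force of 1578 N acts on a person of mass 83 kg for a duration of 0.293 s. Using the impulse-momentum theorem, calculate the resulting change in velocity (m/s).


J = F * dt = 1578 * 0.293 = 462.3540 N*s
delta_v = J / m
delta_v = 462.3540 / 83
delta_v = 5.5705


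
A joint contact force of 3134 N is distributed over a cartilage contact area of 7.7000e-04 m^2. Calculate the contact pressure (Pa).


P = F / A
P = 3134 / 7.7000e-04
P = 4.0701e+06


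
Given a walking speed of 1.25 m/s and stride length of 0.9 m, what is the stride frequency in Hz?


f = v / stride_length
f = 1.25 / 0.9
f = 1.3889


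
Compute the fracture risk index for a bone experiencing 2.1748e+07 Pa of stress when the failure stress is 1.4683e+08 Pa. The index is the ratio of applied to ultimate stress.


FRI = applied / ultimate
FRI = 2.1748e+07 / 1.4683e+08
FRI = 0.1481


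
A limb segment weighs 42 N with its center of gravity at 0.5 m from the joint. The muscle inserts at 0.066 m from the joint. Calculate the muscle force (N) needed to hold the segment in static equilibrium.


F_muscle = W * d_load / d_muscle
F_muscle = 42 * 0.5 / 0.066
Numerator = 21.0000
F_muscle = 318.1818


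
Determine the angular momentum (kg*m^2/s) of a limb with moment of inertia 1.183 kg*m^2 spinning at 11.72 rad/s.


L = I * omega
L = 1.183 * 11.72
L = 13.8648


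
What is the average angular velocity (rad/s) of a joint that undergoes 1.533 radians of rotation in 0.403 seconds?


omega = delta_theta / delta_t
omega = 1.533 / 0.403
omega = 3.8040


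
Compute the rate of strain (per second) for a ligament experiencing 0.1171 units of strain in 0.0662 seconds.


strain_rate = delta_strain / delta_t
strain_rate = 0.1171 / 0.0662
strain_rate = 1.7689


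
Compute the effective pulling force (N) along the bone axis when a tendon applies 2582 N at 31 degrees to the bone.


F_eff = F_tendon * cos(theta)
theta = 31 deg = 0.5411 rad
cos(theta) = 0.8572
F_eff = 2582 * 0.8572
F_eff = 2213.2060


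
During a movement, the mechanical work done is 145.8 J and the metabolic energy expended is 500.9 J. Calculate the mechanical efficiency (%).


eta = (W_mech / E_meta) * 100
eta = (145.8 / 500.9) * 100
ratio = 0.2911
eta = 29.1076


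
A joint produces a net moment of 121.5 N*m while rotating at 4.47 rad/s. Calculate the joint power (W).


P = M * omega
P = 121.5 * 4.47
P = 543.1050


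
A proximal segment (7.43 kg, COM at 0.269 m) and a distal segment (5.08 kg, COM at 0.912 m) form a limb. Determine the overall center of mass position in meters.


COM = (m1*x1 + m2*x2) / (m1 + m2)
COM = (7.43*0.269 + 5.08*0.912) / (7.43 + 5.08)
Numerator = 6.6316
Denominator = 12.5100
COM = 0.5301


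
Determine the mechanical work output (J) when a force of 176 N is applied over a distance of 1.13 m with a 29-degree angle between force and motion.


W = F * d * cos(theta)
theta = 29 deg = 0.5061 rad
cos(theta) = 0.8746
W = 176 * 1.13 * 0.8746
W = 173.9444


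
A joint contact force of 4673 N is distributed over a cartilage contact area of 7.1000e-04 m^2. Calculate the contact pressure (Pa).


P = F / A
P = 4673 / 7.1000e-04
P = 6.5817e+06


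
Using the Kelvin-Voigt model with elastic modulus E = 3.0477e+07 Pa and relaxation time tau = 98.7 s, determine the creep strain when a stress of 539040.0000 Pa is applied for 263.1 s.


epsilon(t) = (sigma/E) * (1 - exp(-t/tau))
sigma/E = 539040.0000 / 3.0477e+07 = 0.0177
exp(-t/tau) = exp(-263.1 / 98.7) = 0.0696
epsilon = 0.0177 * (1 - 0.0696)
epsilon = 0.0165


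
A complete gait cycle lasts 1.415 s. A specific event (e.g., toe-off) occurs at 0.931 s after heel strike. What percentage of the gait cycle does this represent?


pct = (event_time / cycle_time) * 100
pct = (0.931 / 1.415) * 100
ratio = 0.6580
pct = 65.7951


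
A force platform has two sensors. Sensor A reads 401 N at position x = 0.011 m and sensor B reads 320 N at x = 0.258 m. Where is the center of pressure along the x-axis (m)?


COP_x = (F1*x1 + F2*x2) / (F1 + F2)
COP_x = (401*0.011 + 320*0.258) / (401 + 320)
Numerator = 86.9710
Denominator = 721
COP_x = 0.1206


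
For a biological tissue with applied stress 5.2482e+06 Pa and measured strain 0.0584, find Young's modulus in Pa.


E = stress / strain
E = 5.2482e+06 / 0.0584
E = 8.9866e+07


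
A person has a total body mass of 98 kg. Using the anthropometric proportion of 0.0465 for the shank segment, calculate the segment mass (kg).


m_segment = body_mass * fraction
m_segment = 98 * 0.0465
m_segment = 4.5570


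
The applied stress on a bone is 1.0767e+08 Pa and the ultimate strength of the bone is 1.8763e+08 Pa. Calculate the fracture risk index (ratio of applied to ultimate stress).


FRI = applied / ultimate
FRI = 1.0767e+08 / 1.8763e+08
FRI = 0.5738


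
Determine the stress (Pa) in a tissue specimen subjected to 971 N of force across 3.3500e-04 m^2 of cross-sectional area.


stress = F / A
stress = 971 / 3.3500e-04
stress = 2.8985e+06


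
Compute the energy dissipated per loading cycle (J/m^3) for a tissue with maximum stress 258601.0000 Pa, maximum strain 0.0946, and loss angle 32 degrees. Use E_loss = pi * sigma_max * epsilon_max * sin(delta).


E_loss = pi * sigma_max * epsilon_max * sin(delta)
delta = 32 deg = 0.5585 rad
sin(delta) = 0.5299
E_loss = pi * 258601.0000 * 0.0946 * 0.5299
E_loss = 40726.8590


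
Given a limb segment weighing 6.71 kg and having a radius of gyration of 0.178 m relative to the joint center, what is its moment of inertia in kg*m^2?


I = m * k^2
I = 6.71 * 0.178^2
k^2 = 0.0317
I = 0.2126


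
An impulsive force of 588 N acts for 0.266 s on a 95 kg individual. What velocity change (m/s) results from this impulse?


J = F * dt = 588 * 0.266 = 156.4080 N*s
delta_v = J / m
delta_v = 156.4080 / 95
delta_v = 1.6464


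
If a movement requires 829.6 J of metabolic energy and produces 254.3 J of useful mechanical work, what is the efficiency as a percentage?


eta = (W_mech / E_meta) * 100
eta = (254.3 / 829.6) * 100
ratio = 0.3065
eta = 30.6533


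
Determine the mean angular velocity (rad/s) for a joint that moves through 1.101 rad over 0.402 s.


omega = delta_theta / delta_t
omega = 1.101 / 0.402
omega = 2.7388


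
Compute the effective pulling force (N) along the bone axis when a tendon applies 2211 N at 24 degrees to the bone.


F_eff = F_tendon * cos(theta)
theta = 24 deg = 0.4189 rad
cos(theta) = 0.9135
F_eff = 2211 * 0.9135
F_eff = 2019.8490


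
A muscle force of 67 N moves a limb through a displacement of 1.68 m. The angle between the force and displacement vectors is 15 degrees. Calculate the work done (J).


W = F * d * cos(theta)
theta = 15 deg = 0.2618 rad
cos(theta) = 0.9659
W = 67 * 1.68 * 0.9659
W = 108.7246


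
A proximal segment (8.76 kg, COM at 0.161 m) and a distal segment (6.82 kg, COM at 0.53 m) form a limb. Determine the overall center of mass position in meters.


COM = (m1*x1 + m2*x2) / (m1 + m2)
COM = (8.76*0.161 + 6.82*0.53) / (8.76 + 6.82)
Numerator = 5.0250
Denominator = 15.5800
COM = 0.3225


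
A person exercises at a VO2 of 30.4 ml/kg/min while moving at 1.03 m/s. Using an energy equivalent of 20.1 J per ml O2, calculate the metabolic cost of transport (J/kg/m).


Power per kg = VO2 * 20.1 / 60
Power per kg = 30.4 * 20.1 / 60 = 10.1840 W/kg
Cost = power_per_kg / speed
Cost = 10.1840 / 1.03
Cost = 9.8874


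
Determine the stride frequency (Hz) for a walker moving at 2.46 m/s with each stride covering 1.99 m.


f = v / stride_length
f = 2.46 / 1.99
f = 1.2362


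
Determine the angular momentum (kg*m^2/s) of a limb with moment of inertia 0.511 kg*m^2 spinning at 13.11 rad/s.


L = I * omega
L = 0.511 * 13.11
L = 6.6992


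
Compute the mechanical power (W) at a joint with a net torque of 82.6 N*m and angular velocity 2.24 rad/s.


P = M * omega
P = 82.6 * 2.24
P = 185.0240


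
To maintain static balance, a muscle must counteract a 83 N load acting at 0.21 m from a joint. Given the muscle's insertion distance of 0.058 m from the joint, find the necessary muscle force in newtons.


F_muscle = W * d_load / d_muscle
F_muscle = 83 * 0.21 / 0.058
Numerator = 17.4300
F_muscle = 300.5172


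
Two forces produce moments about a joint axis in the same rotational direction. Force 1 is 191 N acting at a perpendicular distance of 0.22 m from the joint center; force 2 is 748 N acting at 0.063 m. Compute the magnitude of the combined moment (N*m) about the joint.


M = F1 * d1 + F2 * d2
M = 191 * 0.22 + 748 * 0.063
M = 42.0200 + 47.1240
M = 89.1440


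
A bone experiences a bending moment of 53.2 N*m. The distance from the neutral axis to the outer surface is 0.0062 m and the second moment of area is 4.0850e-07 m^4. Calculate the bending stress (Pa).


sigma = M * c / I
sigma = 53.2 * 0.0062 / 4.0850e-07
M * c = 0.3298
sigma = 807441.8605


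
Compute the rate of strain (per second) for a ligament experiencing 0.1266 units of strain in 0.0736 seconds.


strain_rate = delta_strain / delta_t
strain_rate = 0.1266 / 0.0736
strain_rate = 1.7201


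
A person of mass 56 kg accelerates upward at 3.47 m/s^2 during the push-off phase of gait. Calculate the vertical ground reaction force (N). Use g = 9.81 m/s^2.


GRF = m * (g + a)
GRF = 56 * (9.81 + 3.47)
GRF = 56 * 13.2800
GRF = 743.6800


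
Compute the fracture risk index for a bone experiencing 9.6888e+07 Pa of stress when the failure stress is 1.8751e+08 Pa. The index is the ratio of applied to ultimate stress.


FRI = applied / ultimate
FRI = 9.6888e+07 / 1.8751e+08
FRI = 0.5167


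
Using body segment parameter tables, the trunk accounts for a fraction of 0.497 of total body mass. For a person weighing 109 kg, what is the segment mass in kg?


m_segment = body_mass * fraction
m_segment = 109 * 0.497
m_segment = 54.1730


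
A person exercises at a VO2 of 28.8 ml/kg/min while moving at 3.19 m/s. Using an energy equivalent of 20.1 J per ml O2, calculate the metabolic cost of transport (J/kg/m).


Power per kg = VO2 * 20.1 / 60
Power per kg = 28.8 * 20.1 / 60 = 9.6480 W/kg
Cost = power_per_kg / speed
Cost = 9.6480 / 3.19
Cost = 3.0245


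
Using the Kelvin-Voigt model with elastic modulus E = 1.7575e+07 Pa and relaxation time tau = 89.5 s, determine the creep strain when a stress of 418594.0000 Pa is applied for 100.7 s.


epsilon(t) = (sigma/E) * (1 - exp(-t/tau))
sigma/E = 418594.0000 / 1.7575e+07 = 0.0238
exp(-t/tau) = exp(-100.7 / 89.5) = 0.3246
epsilon = 0.0238 * (1 - 0.3246)
epsilon = 0.0161


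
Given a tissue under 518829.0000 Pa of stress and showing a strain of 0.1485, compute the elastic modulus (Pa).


E = stress / strain
E = 518829.0000 / 0.1485
E = 3.4938e+06


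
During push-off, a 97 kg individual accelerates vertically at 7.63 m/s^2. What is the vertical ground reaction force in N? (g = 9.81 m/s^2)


GRF = m * (g + a)
GRF = 97 * (9.81 + 7.63)
GRF = 97 * 17.4400
GRF = 1691.6800


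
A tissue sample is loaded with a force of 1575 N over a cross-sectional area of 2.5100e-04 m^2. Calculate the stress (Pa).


stress = F / A
stress = 1575 / 2.5100e-04
stress = 6.2749e+06


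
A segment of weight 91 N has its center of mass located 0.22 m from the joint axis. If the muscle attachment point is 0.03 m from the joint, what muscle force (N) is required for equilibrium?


F_muscle = W * d_load / d_muscle
F_muscle = 91 * 0.22 / 0.03
Numerator = 20.0200
F_muscle = 667.3333


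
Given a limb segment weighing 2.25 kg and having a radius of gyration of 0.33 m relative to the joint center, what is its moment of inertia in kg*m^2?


I = m * k^2
I = 2.25 * 0.33^2
k^2 = 0.1089
I = 0.2450


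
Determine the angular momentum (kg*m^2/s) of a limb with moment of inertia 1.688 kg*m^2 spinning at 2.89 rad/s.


L = I * omega
L = 1.688 * 2.89
L = 4.8783


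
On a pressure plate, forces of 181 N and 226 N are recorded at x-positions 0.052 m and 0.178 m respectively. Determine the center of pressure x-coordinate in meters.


COP_x = (F1*x1 + F2*x2) / (F1 + F2)
COP_x = (181*0.052 + 226*0.178) / (181 + 226)
Numerator = 49.6400
Denominator = 407
COP_x = 0.1220


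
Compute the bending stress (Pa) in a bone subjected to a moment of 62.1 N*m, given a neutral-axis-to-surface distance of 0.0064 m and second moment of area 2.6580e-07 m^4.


sigma = M * c / I
sigma = 62.1 * 0.0064 / 2.6580e-07
M * c = 0.3974
sigma = 1.4953e+06


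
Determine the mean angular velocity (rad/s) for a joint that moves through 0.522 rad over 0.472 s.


omega = delta_theta / delta_t
omega = 0.522 / 0.472
omega = 1.1059


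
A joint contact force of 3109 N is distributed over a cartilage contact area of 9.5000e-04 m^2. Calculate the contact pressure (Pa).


P = F / A
P = 3109 / 9.5000e-04
P = 3.2726e+06


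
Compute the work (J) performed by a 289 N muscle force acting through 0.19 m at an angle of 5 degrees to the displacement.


W = F * d * cos(theta)
theta = 5 deg = 0.0873 rad
cos(theta) = 0.9962
W = 289 * 0.19 * 0.9962
W = 54.7011


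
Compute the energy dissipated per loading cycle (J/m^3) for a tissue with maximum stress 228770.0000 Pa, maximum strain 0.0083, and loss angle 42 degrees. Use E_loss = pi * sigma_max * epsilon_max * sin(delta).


E_loss = pi * sigma_max * epsilon_max * sin(delta)
delta = 42 deg = 0.7330 rad
sin(delta) = 0.6691
E_loss = pi * 228770.0000 * 0.0083 * 0.6691
E_loss = 3991.5165


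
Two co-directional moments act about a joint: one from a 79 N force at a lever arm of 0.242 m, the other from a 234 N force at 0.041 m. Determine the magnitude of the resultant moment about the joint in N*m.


M = F1 * d1 + F2 * d2
M = 79 * 0.242 + 234 * 0.041
M = 19.1180 + 9.5940
M = 28.7120


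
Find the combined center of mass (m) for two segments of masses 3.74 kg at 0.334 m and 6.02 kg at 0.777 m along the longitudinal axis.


COM = (m1*x1 + m2*x2) / (m1 + m2)
COM = (3.74*0.334 + 6.02*0.777) / (3.74 + 6.02)
Numerator = 5.9267
Denominator = 9.7600
COM = 0.6072


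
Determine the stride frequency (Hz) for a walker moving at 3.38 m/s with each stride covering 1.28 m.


f = v / stride_length
f = 3.38 / 1.28
f = 2.6406


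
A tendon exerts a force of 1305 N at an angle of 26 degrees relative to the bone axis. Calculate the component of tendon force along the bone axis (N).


F_eff = F_tendon * cos(theta)
theta = 26 deg = 0.4538 rad
cos(theta) = 0.8988
F_eff = 1305 * 0.8988
F_eff = 1172.9262


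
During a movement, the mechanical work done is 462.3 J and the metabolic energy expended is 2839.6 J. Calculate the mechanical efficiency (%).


eta = (W_mech / E_meta) * 100
eta = (462.3 / 2839.6) * 100
ratio = 0.1628
eta = 16.2805


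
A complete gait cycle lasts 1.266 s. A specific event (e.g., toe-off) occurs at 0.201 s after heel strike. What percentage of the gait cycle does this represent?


pct = (event_time / cycle_time) * 100
pct = (0.201 / 1.266) * 100
ratio = 0.1588
pct = 15.8768


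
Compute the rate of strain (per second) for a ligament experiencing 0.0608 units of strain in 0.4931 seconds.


strain_rate = delta_strain / delta_t
strain_rate = 0.0608 / 0.4931
strain_rate = 0.1233


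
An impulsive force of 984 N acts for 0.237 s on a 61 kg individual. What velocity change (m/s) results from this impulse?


J = F * dt = 984 * 0.237 = 233.2080 N*s
delta_v = J / m
delta_v = 233.2080 / 61
delta_v = 3.8231


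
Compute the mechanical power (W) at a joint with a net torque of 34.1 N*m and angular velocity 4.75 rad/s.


P = M * omega
P = 34.1 * 4.75
P = 161.9750


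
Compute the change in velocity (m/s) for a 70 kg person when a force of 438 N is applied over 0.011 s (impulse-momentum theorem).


J = F * dt = 438 * 0.011 = 4.8180 N*s
delta_v = J / m
delta_v = 4.8180 / 70
delta_v = 0.0688


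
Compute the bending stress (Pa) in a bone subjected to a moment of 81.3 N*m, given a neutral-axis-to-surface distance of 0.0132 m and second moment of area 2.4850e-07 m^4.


sigma = M * c / I
sigma = 81.3 * 0.0132 / 2.4850e-07
M * c = 1.0732
sigma = 4.3186e+06


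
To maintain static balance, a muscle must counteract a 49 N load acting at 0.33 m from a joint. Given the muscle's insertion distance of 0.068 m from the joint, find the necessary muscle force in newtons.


F_muscle = W * d_load / d_muscle
F_muscle = 49 * 0.33 / 0.068
Numerator = 16.1700
F_muscle = 237.7941


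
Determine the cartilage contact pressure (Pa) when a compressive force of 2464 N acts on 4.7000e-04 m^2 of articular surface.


P = F / A
P = 2464 / 4.7000e-04
P = 5.2426e+06


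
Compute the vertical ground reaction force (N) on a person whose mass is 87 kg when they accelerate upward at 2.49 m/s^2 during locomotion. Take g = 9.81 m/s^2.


GRF = m * (g + a)
GRF = 87 * (9.81 + 2.49)
GRF = 87 * 12.3000
GRF = 1070.1000


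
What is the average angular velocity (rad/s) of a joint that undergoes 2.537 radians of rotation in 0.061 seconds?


omega = delta_theta / delta_t
omega = 2.537 / 0.061
omega = 41.5902


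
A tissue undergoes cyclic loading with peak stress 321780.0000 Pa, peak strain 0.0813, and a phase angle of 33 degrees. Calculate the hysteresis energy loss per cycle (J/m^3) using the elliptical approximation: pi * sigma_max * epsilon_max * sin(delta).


E_loss = pi * sigma_max * epsilon_max * sin(delta)
delta = 33 deg = 0.5760 rad
sin(delta) = 0.5446
E_loss = pi * 321780.0000 * 0.0813 * 0.5446
E_loss = 44761.8709


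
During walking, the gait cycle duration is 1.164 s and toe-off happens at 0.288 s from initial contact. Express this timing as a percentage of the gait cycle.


pct = (event_time / cycle_time) * 100
pct = (0.288 / 1.164) * 100
ratio = 0.2474
pct = 24.7423


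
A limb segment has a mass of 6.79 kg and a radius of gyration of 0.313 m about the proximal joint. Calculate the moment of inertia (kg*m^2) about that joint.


I = m * k^2
I = 6.79 * 0.313^2
k^2 = 0.0980
I = 0.6652


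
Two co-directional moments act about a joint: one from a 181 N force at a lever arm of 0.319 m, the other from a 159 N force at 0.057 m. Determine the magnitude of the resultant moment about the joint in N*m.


M = F1 * d1 + F2 * d2
M = 181 * 0.319 + 159 * 0.057
M = 57.7390 + 9.0630
M = 66.8020


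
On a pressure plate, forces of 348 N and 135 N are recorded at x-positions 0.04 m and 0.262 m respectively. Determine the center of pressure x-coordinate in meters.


COP_x = (F1*x1 + F2*x2) / (F1 + F2)
COP_x = (348*0.04 + 135*0.262) / (348 + 135)
Numerator = 49.2900
Denominator = 483
COP_x = 0.1020


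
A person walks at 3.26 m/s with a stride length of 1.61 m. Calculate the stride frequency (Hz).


f = v / stride_length
f = 3.26 / 1.61
f = 2.0248


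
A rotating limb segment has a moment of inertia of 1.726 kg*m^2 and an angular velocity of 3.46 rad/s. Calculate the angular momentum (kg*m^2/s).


L = I * omega
L = 1.726 * 3.46
L = 5.9720


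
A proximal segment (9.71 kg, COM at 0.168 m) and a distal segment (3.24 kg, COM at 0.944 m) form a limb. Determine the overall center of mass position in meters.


COM = (m1*x1 + m2*x2) / (m1 + m2)
COM = (9.71*0.168 + 3.24*0.944) / (9.71 + 3.24)
Numerator = 4.6898
Denominator = 12.9500
COM = 0.3621


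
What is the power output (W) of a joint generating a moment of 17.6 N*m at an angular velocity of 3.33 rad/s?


P = M * omega
P = 17.6 * 3.33
P = 58.6080


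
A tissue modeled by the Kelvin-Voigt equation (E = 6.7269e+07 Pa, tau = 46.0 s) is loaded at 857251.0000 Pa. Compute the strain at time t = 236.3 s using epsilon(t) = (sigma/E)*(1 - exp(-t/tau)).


epsilon(t) = (sigma/E) * (1 - exp(-t/tau))
sigma/E = 857251.0000 / 6.7269e+07 = 0.0127
exp(-t/tau) = exp(-236.3 / 46.0) = 0.0059
epsilon = 0.0127 * (1 - 0.0059)
epsilon = 0.0127


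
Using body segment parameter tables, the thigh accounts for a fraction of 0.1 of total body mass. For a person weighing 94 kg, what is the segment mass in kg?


m_segment = body_mass * fraction
m_segment = 94 * 0.1
m_segment = 9.4000


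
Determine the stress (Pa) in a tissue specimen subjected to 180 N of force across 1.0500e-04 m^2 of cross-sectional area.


stress = F / A
stress = 180 / 1.0500e-04
stress = 1.7143e+06


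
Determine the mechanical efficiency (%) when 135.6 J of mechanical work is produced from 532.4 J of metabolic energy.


eta = (W_mech / E_meta) * 100
eta = (135.6 / 532.4) * 100
ratio = 0.2547
eta = 25.4696


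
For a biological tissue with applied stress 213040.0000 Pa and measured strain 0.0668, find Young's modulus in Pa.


E = stress / strain
E = 213040.0000 / 0.0668
E = 3.1892e+06


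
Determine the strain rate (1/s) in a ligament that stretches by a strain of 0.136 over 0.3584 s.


strain_rate = delta_strain / delta_t
strain_rate = 0.136 / 0.3584
strain_rate = 0.3795


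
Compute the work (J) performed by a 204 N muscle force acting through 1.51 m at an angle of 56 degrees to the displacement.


W = F * d * cos(theta)
theta = 56 deg = 0.9774 rad
cos(theta) = 0.5592
W = 204 * 1.51 * 0.5592
W = 172.2538


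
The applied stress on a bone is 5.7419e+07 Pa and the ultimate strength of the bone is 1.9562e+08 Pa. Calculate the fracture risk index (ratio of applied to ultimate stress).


FRI = applied / ultimate
FRI = 5.7419e+07 / 1.9562e+08
FRI = 0.2935


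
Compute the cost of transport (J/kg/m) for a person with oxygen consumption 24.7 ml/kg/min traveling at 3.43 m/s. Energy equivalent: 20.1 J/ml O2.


Power per kg = VO2 * 20.1 / 60
Power per kg = 24.7 * 20.1 / 60 = 8.2745 W/kg
Cost = power_per_kg / speed
Cost = 8.2745 / 3.43
Cost = 2.4124


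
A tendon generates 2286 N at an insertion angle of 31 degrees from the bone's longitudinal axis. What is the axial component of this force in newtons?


F_eff = F_tendon * cos(theta)
theta = 31 deg = 0.5411 rad
cos(theta) = 0.8572
F_eff = 2286 * 0.8572
F_eff = 1959.4844


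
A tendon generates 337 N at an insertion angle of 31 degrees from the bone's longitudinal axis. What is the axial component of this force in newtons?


F_eff = F_tendon * cos(theta)
theta = 31 deg = 0.5411 rad
cos(theta) = 0.8572
F_eff = 337 * 0.8572
F_eff = 288.8654


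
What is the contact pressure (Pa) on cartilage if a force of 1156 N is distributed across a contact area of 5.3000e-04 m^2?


P = F / A
P = 1156 / 5.3000e-04
P = 2.1811e+06


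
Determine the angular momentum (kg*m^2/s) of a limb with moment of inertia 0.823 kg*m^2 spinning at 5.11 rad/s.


L = I * omega
L = 0.823 * 5.11
L = 4.2055


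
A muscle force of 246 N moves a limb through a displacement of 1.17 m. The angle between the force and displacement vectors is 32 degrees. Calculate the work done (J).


W = F * d * cos(theta)
theta = 32 deg = 0.5585 rad
cos(theta) = 0.8480
W = 246 * 1.17 * 0.8480
W = 244.0852


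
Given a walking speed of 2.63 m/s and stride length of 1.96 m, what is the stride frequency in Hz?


f = v / stride_length
f = 2.63 / 1.96
f = 1.3418


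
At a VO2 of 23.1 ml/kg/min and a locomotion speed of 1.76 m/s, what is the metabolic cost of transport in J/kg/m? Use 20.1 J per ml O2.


Power per kg = VO2 * 20.1 / 60
Power per kg = 23.1 * 20.1 / 60 = 7.7385 W/kg
Cost = power_per_kg / speed
Cost = 7.7385 / 1.76
Cost = 4.3969


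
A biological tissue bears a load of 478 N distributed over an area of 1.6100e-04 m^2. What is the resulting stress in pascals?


stress = F / A
stress = 478 / 1.6100e-04
stress = 2.9689e+06


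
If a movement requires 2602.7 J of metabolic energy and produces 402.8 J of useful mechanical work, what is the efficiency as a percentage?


eta = (W_mech / E_meta) * 100
eta = (402.8 / 2602.7) * 100
ratio = 0.1548
eta = 15.4762


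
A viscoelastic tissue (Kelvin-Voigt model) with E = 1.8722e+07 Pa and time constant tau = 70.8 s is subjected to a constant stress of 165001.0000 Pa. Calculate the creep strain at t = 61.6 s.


epsilon(t) = (sigma/E) * (1 - exp(-t/tau))
sigma/E = 165001.0000 / 1.8722e+07 = 0.0088
exp(-t/tau) = exp(-61.6 / 70.8) = 0.4189
epsilon = 0.0088 * (1 - 0.4189)
epsilon = 0.0051


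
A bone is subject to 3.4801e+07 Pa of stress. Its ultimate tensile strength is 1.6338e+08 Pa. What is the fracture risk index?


FRI = applied / ultimate
FRI = 3.4801e+07 / 1.6338e+08
FRI = 0.2130


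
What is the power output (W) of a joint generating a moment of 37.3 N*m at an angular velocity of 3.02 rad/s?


P = M * omega
P = 37.3 * 3.02
P = 112.6460


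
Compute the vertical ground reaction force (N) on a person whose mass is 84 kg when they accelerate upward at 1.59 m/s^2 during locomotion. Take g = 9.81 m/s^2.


GRF = m * (g + a)
GRF = 84 * (9.81 + 1.59)
GRF = 84 * 11.4000
GRF = 957.6000


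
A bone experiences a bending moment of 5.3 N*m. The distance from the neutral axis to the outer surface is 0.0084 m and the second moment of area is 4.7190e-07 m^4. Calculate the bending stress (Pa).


sigma = M * c / I
sigma = 5.3 * 0.0084 / 4.7190e-07
M * c = 0.0445
sigma = 94342.0216


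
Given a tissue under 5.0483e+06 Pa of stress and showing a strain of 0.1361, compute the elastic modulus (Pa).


E = stress / strain
E = 5.0483e+06 / 0.1361
E = 3.7093e+07


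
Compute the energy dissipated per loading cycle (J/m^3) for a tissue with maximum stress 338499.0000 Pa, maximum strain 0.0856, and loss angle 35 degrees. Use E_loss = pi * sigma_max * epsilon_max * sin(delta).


E_loss = pi * sigma_max * epsilon_max * sin(delta)
delta = 35 deg = 0.6109 rad
sin(delta) = 0.5736
E_loss = pi * 338499.0000 * 0.0856 * 0.5736
E_loss = 52212.2404


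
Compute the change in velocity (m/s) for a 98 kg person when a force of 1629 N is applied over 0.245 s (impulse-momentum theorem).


J = F * dt = 1629 * 0.245 = 399.1050 N*s
delta_v = J / m
delta_v = 399.1050 / 98
delta_v = 4.0725


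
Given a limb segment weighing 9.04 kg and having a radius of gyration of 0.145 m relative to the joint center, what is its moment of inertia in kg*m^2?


I = m * k^2
I = 9.04 * 0.145^2
k^2 = 0.0210
I = 0.1901


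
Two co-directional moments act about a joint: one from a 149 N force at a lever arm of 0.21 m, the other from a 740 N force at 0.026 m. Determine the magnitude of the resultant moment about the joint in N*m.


M = F1 * d1 + F2 * d2
M = 149 * 0.21 + 740 * 0.026
M = 31.2900 + 19.2400
M = 50.5300
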